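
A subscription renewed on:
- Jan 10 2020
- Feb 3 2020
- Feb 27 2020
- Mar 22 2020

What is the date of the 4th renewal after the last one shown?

Every event comes 24 days after the last (24, 24, 24).
Mar 22 2020 + 24 days = Apr 15 2020.
Apr 15 2020 + 24 days = May 9 2020.
May 9 2020 + 24 days = Jun 2 2020.
Jun 2 2020 + 24 days = Jun 26 2020.

Jun 26 2020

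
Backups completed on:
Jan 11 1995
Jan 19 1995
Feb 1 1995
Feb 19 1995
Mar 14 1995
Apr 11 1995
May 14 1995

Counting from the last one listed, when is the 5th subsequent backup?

The spacing grows by 5 each time: 8, 13, 18, 23, 28, 33 days.
Next gap: 38 days. May 14 1995 + 38 days = Jun 21 1995.
Next gap: 43 days. Jun 21 1995 + 43 days = Aug 3 1995.
Next gap: 48 days. Aug 3 1995 + 48 days = Sep 20 1995.
Next gap: 53 days. Sep 20 1995 + 53 days = Nov 12 1995.
Next gap: 58 days. Nov 12 1995 + 58 days = Jan 9 1996.

Jan 9 1996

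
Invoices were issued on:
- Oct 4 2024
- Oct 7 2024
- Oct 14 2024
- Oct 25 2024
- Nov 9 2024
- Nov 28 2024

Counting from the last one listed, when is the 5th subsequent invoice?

May 2 2025

The spacing grows by 4 each time: 3, 7, 11, 15, 19 days.
Next gap: 23 days. Nov 28 2024 + 23 days = Dec 21 2024.
Next gap: 27 days. Dec 21 2024 + 27 days = Jan 17 2025.
Next gap: 31 days. Jan 17 2025 + 31 days = Feb 17 2025.
Next gap: 35 days. Feb 17 2025 + 35 days = Mar 24 2025.
Next gap: 39 days. Mar 24 2025 + 39 days = May 2 2025.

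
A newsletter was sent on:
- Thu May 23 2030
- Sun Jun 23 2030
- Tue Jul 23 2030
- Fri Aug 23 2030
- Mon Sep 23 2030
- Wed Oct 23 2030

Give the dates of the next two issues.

The day-of-month is always 23 (31, 30, 31, 31, 30 days between events).
So this recurs on the 23rd of each month.
November 2030: Sat Nov 23 2030.
December 2030: Mon Dec 23 2030.

Sat Nov 23 2030, Mon Dec 23 2030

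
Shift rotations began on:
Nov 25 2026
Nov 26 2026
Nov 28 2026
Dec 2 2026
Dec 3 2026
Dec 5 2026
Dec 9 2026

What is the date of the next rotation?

Gaps: 1, 2, 4, 1, 2, 4 days — not constant, but cyclic with period 3.
The events fall on every Wednesday, Thursday and Saturday.
Next Thursday: Dec 10 2026.

Dec 10 2026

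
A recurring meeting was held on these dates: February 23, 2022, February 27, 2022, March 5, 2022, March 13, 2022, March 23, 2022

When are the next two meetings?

Gaps: 4, 6, 8, 10 days — each gap is 2 larger than the previous one.
Next gap: 12 days. March 23, 2022 + 12 days = April 4, 2022.
Next gap: 14 days. April 4, 2022 + 14 days = April 18, 2022.

April 4, 2022; April 18, 2022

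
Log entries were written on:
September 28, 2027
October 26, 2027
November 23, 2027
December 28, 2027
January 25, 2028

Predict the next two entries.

February 22, 2028; March 28, 2028

Gaps: 28, 28, 35, 28 days — a mix of 28 and 35. Every date is a Tuesday.
Each is the 4th Tuesday of its month.
4th Tuesday of February 2028: February 22, 2028.
March 2028 — 4th Tuesday is March 28, 2028.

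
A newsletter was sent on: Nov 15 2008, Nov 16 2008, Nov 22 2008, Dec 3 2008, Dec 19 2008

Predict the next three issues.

The spacing grows by 5 each time: 1, 6, 11, 16 days.
Next gap: 21 days. Dec 19 2008 + 21 days = Jan 9 2009.
Next gap: 26 days. Jan 9 2009 + 26 days = Feb 4 2009.
Next gap: 31 days. Feb 4 2009 + 31 days = Mar 7 2009.

Jan 9 2009, Feb 4 2009, Mar 7 2009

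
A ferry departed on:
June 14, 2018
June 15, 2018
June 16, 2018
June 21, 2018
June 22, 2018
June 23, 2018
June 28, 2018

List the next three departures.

June 29, 2018; June 30, 2018; July 5, 2018

The gap pattern 1, 1, 5, 1, 1, 5 repeats every 3 events.
These are the Thursdays, Fridays and Saturdays of each week.
The following Friday is June 29, 2018.
Next Saturday: June 30, 2018.
Next Thursday: July 5, 2018.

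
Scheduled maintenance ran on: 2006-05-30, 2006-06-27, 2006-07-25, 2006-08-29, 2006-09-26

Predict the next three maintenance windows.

2006-10-31, 2006-11-28, 2006-12-26

All Tuesdays; the gaps (28, 28, 35, 28) vary with month length.
This is the last Tuesday of each month.
Last Tuesday of October 2006: 2006-10-31.
November 2006 ends with Tuesday 2006-11-28.
December 2006 ends with Tuesday 2006-12-26.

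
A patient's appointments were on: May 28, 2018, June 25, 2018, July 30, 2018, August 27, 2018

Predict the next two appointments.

September 24, 2018; October 29, 2018

These are Mondays with 28, 35, 28-day gaps.
Each is the final Monday of its month — July 30, 2018 is past the 28th, so '4th Monday' doesn't fit.
September 2018 ends with Monday September 24, 2018.
Last Monday of October 2018: October 29, 2018.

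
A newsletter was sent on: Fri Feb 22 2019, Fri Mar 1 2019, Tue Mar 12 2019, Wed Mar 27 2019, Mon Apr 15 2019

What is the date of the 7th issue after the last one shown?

Mon Dec 16 2019

Intervals are 7, 11, 15, 19 days — an arithmetic progression with common difference 4.
Next gap: 23 days. Mon Apr 15 2019 + 23 days = Wed May 8 2019.
Next gap: 27 days. Wed May 8 2019 + 27 days = Tue Jun 4 2019.
Next gap: 31 days. Tue Jun 4 2019 + 31 days = Fri Jul 5 2019.
Next gap: 35 days. Fri Jul 5 2019 + 35 days = Fri Aug 9 2019.
Next gap: 39 days. Fri Aug 9 2019 + 39 days = Tue Sep 17 2019.
Next gap: 43 days. Tue Sep 17 2019 + 43 days = Wed Oct 30 2019.
Next gap: 47 days. Wed Oct 30 2019 + 47 days = Mon Dec 16 2019.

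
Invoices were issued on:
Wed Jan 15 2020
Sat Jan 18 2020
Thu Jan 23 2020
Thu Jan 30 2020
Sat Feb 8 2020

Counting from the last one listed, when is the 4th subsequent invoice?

Sat Apr 4 2020

The spacing grows by 2 each time: 3, 5, 7, 9 days.
Next gap: 11 days. Sat Feb 8 2020 + 11 days = Wed Feb 19 2020.
Next gap: 13 days. Wed Feb 19 2020 + 13 days = Tue Mar 3 2020.
Next gap: 15 days. Tue Mar 3 2020 + 15 days = Wed Mar 18 2020.
Next gap: 17 days. Wed Mar 18 2020 + 17 days = Sat Apr 4 2020.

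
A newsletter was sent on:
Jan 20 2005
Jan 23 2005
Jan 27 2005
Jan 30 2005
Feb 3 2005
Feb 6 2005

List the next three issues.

The gap pattern 3, 4, 3, 4, 3 repeats every 2 events.
These are the Thursdays and Sundays of each week.
The following Thursday is Feb 10 2005.
The following Sunday is Feb 13 2005.
The following Thursday is Feb 17 2005.

Feb 10 2005, Feb 13 2005, Feb 17 2005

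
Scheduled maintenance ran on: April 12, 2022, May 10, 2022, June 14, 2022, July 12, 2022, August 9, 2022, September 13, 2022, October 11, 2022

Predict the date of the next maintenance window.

These are Tuesdays at 28- or 35-day spacing (28, 35, 28, 28, 35, 28).
The pattern: 2nd Tuesday of the month.
November 2022 — 2nd Tuesday is November 8, 2022.

November 8, 2022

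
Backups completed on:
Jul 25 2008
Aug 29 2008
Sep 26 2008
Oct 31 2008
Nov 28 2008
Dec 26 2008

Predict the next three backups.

Every date is a Friday; gaps 35, 28, 35, 28, 28 days.
Each is the last Friday of its month (at least one falls on the 29th or later, ruling out '4th Friday').
January 2009 ends with Friday Jan 30 2009.
February 2009 ends with Friday Feb 27 2009.
March 2009 ends with Friday Mar 27 2009.

Jan 30 2009, Feb 27 2009, Mar 27 2009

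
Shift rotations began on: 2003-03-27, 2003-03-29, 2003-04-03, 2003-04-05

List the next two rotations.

The gap pattern 2, 5, 2 repeats every 2 events.
These are the Thursdays and Saturdays of each week.
The following Thursday is 2003-04-10.
Next Saturday: 2003-04-12.

2003-04-10, 2003-04-12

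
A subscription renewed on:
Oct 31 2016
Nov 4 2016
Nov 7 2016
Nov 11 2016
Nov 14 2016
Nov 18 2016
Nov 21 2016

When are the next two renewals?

Nov 25 2016, Nov 28 2016

Every event lands on a Monday or Friday (gaps cycle 4, 3, 4, 3, 4, 3).
So the schedule is: every Monday and Friday.
Next Friday: Nov 25 2016.
The following Monday is Nov 28 2016.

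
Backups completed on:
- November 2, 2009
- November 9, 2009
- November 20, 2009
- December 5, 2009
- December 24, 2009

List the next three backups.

Gaps: 7, 11, 15, 19 days — each gap is 4 larger than the previous one.
Next gap: 23 days. December 24, 2009 + 23 days = January 16, 2010.
Next gap: 27 days. January 16, 2010 + 27 days = February 12, 2010.
Next gap: 31 days. February 12, 2010 + 31 days = March 15, 2010.

January 16, 2010; February 12, 2010; March 15, 2010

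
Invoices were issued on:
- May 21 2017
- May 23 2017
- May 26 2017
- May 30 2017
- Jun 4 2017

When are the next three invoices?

Jun 10 2017, Jun 17 2017, Jun 25 2017

Intervals are 2, 3, 4, 5 days — an arithmetic progression with common difference 1.
Next gap: 6 days. Jun 4 2017 + 6 days = Jun 10 2017.
Next gap: 7 days. Jun 10 2017 + 7 days = Jun 17 2017.
Next gap: 8 days. Jun 17 2017 + 8 days = Jun 25 2017.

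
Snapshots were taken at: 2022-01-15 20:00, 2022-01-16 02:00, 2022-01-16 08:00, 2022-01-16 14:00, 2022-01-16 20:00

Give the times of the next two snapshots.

Spacing: 6, 6, 6, 6 h — constant 6 h.
2022-01-16 20:00 + 6 h = 2022-01-17 02:00.
2022-01-17 02:00 + 6 h = 2022-01-17 08:00.

2022-01-17 02:00, 2022-01-17 08:00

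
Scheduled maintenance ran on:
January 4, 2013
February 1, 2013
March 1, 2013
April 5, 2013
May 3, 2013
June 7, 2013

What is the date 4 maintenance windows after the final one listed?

October 4, 2013

Gaps: 28, 28, 35, 28, 35 days — a mix of 28 and 35. Every date is a Friday.
Each is the 1st Friday of its month.
1st Friday of July 2013: July 5, 2013.
August 2013 — 1st Friday is August 2, 2013.
1st Friday of September 2013: September 6, 2013.
October 2013 — 1st Friday is October 4, 2013.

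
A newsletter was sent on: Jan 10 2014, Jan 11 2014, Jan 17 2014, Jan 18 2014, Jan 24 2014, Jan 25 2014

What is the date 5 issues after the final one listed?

Feb 14 2014

Every event lands on a Friday or Saturday (gaps cycle 1, 6, 1, 6, 1).
So the schedule is: every Friday and Saturday.
The following Friday is Jan 31 2014.
The following Saturday is Feb 1 2014.
The following Friday is Feb 7 2014.
Next Saturday: Feb 8 2014.
Next Friday: Feb 14 2014.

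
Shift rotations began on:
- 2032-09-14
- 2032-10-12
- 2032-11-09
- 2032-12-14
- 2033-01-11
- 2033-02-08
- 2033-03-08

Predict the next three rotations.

These are Tuesdays at 28- or 35-day spacing (28, 28, 35, 28, 28, 28).
The pattern: 2nd Tuesday of the month.
April 2033 — 2nd Tuesday is 2033-04-12.
May 2033 — 2nd Tuesday is 2033-05-10.
2nd Tuesday of June 2033: 2033-06-14.

2033-04-12, 2033-05-10, 2033-06-14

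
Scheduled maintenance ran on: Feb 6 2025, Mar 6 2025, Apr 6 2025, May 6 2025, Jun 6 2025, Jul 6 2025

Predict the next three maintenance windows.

Gaps: 28, 31, 30, 31, 30 days — not constant. Every event is on the 6th of the month.
Pattern: the 6th of each month.
August 2025: Aug 6 2025.
September 2025: Sep 6 2025.
October 2025: Oct 6 2025.

Aug 6 2025, Sep 6 2025, Oct 6 2025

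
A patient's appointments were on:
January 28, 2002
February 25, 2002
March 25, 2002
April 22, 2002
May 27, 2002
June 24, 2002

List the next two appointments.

July 22, 2002; August 26, 2002

These are Mondays at 28- or 35-day spacing (28, 28, 28, 35, 28).
The pattern: 4th Monday of the month.
4th Monday of July 2002: July 22, 2002.
4th Monday of August 2002: August 26, 2002.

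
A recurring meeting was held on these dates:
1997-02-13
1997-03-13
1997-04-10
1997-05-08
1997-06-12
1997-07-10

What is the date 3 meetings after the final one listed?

These are Thursdays at 28- or 35-day spacing (28, 28, 28, 35, 28).
The pattern: 2nd Thursday of the month.
2nd Thursday of August 1997: 1997-08-14.
September 1997 — 2nd Thursday is 1997-09-11.
2nd Thursday of October 1997: 1997-10-09.

1997-10-09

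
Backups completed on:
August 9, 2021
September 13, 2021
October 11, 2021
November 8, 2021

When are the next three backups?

December 13, 2021; January 10, 2022; February 14, 2022

These are Mondays at 28- or 35-day spacing (35, 28, 28).
The pattern: 2nd Monday of the month.
December 2021 — 2nd Monday is December 13, 2021.
January 2022 — 2nd Monday is January 10, 2022.
February 2022 — 2nd Monday is February 14, 2022.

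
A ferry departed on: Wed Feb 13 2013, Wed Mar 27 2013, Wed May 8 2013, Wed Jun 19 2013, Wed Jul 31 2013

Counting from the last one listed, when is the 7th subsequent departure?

Gaps between consecutive events: 42, 42, 42, 42 days — a constant 42-day interval.
Wed Jul 31 2013 + 42 days = Wed Sep 11 2013.
Wed Sep 11 2013 + 42 days = Wed Oct 23 2013.
Wed Oct 23 2013 + 42 days = Wed Dec 4 2013.
Wed Dec 4 2013 + 42 days = Wed Jan 15 2014.
Wed Jan 15 2014 + 42 days = Wed Feb 26 2014.
Wed Feb 26 2014 + 42 days = Wed Apr 9 2014.
Wed Apr 9 2014 + 42 days = Wed May 21 2014.

Wed May 21 2014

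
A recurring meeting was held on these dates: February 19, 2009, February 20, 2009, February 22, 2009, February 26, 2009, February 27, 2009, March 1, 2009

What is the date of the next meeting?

March 5, 2009

Gaps: 1, 2, 4, 1, 2 days — not constant, but cyclic with period 3.
The events fall on every Thursday, Friday and Sunday.
The following Thursday is March 5, 2009.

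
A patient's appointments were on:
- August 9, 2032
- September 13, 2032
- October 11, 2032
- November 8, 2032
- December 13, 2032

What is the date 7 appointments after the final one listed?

July 11, 2033

All dates are Mondays, 35, 28, 28, 35 days apart.
Specifically, the 2nd Monday of each month.
January 2033 — 2nd Monday is January 10, 2033.
February 2033 — 2nd Monday is February 14, 2033.
2nd Monday of March 2033: March 14, 2033.
April 2033 — 2nd Monday is April 11, 2033.
May 2033 — 2nd Monday is May 9, 2033.
2nd Monday of June 2033: June 13, 2033.
July 2033 — 2nd Monday is July 11, 2033.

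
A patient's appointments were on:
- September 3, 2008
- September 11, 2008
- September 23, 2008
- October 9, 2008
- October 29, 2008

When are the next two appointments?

November 22, 2008; December 20, 2008

The spacing grows by 4 each time: 8, 12, 16, 20 days.
Next gap: 24 days. October 29, 2008 + 24 days = November 22, 2008.
Next gap: 28 days. November 22, 2008 + 28 days = December 20, 2008.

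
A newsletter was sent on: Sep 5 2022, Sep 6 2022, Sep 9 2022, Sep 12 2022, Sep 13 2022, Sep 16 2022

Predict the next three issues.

Sep 19 2022, Sep 20 2022, Sep 23 2022

Gaps: 1, 3, 3, 1, 3 days — not constant, but cyclic with period 3.
The events fall on every Monday, Tuesday and Friday.
Next Monday: Sep 19 2022.
Next Tuesday: Sep 20 2022.
The following Friday is Sep 23 2022.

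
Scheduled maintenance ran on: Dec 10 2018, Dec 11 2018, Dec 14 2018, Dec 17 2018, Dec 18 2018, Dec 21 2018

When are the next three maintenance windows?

Dec 24 2018, Dec 25 2018, Dec 28 2018

The gap pattern 1, 3, 3, 1, 3 repeats every 3 events.
These are the Mondays, Tuesdays and Fridays of each week.
The following Monday is Dec 24 2018.
The following Tuesday is Dec 25 2018.
The following Friday is Dec 28 2018.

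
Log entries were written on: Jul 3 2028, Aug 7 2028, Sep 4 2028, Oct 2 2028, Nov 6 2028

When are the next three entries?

Dec 4 2028, Jan 1 2029, Feb 5 2029

All dates are Mondays, 35, 28, 28, 35 days apart.
Specifically, the 1st Monday of each month.
1st Monday of December 2028: Dec 4 2028.
1st Monday of January 2029: Jan 1 2029.
February 2029 — 1st Monday is Feb 5 2029.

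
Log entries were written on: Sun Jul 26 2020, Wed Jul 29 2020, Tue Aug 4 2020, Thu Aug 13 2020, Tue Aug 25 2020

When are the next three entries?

Intervals are 3, 6, 9, 12 days — an arithmetic progression with common difference 3.
Next gap: 15 days. Tue Aug 25 2020 + 15 days = Wed Sep 9 2020.
Next gap: 18 days. Wed Sep 9 2020 + 18 days = Sun Sep 27 2020.
Next gap: 21 days. Sun Sep 27 2020 + 21 days = Sun Oct 18 2020.

Wed Sep 9 2020, Sun Sep 27 2020, Sun Oct 18 2020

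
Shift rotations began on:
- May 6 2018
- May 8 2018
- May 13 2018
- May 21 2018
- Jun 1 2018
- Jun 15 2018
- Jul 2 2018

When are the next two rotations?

Jul 22 2018, Aug 14 2018

Gaps: 2, 5, 8, 11, 14, 17 days — each gap is 3 larger than the previous one.
Next gap: 20 days. Jul 2 2018 + 20 days = Jul 22 2018.
Next gap: 23 days. Jul 22 2018 + 23 days = Aug 14 2018.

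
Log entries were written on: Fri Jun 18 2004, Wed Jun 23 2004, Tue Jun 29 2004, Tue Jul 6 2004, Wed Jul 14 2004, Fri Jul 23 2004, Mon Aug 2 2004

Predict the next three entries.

Intervals are 5, 6, 7, 8, 9, 10 days — an arithmetic progression with common difference 1.
Next gap: 11 days. Mon Aug 2 2004 + 11 days = Fri Aug 13 2004.
Next gap: 12 days. Fri Aug 13 2004 + 12 days = Wed Aug 25 2004.
Next gap: 13 days. Wed Aug 25 2004 + 13 days = Tue Sep 7 2004.

Fri Aug 13 2004, Wed Aug 25 2004, Tue Sep 7 2004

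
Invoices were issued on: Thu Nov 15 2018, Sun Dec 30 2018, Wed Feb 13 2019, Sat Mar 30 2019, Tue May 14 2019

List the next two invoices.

Gaps between consecutive events: 45, 45, 45, 45 days — a constant 45-day interval.
Tue May 14 2019 + 45 days = Fri Jun 28 2019.
Fri Jun 28 2019 + 45 days = Mon Aug 12 2019.

Fri Jun 28 2019, Mon Aug 12 2019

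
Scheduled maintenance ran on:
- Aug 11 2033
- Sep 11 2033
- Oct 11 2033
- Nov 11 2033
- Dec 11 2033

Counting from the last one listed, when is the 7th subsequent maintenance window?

Jul 11 2034

Gaps: 31, 30, 31, 30 days — not constant. Every event is on the 11th of the month.
Pattern: the 11th of each month.
January 2034: Jan 11 2034.
February 2034: Feb 11 2034.
Next: March 2034 → Mar 11 2034.
April 2034: Apr 11 2034.
May 2034: May 11 2034.
June 2034: Jun 11 2034.
July 2034: Jul 11 2034.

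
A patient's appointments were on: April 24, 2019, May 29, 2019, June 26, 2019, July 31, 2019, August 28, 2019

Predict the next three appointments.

These are Wednesdays with 35, 28, 35, 28-day gaps.
Each is the final Wednesday of its month — May 29, 2019 is past the 28th, so '4th Wednesday' doesn't fit.
September 2019 ends with Wednesday September 25, 2019.
October 2019 ends with Wednesday October 30, 2019.
November 2019 ends with Wednesday November 27, 2019.

September 25, 2019; October 30, 2019; November 27, 2019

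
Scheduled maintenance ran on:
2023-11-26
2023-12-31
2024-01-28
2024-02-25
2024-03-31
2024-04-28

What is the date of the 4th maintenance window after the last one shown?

All Sundays; the gaps (35, 28, 28, 35, 28) vary with month length.
This is the last Sunday of each month.
May 2024 ends with Sunday 2024-05-26.
June 2024 ends with Sunday 2024-06-30.
July 2024 ends with Sunday 2024-07-28.
August 2024 ends with Sunday 2024-08-25.

2024-08-25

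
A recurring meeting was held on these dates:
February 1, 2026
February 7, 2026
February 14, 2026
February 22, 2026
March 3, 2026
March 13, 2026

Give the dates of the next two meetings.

March 24, 2026; April 5, 2026

The spacing grows by 1 each time: 6, 7, 8, 9, 10 days.
Next gap: 11 days. March 13, 2026 + 11 days = March 24, 2026.
Next gap: 12 days. March 24, 2026 + 12 days = April 5, 2026.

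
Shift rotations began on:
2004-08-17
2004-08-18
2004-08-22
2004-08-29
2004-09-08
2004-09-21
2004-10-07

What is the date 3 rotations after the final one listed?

2004-12-12

The spacing grows by 3 each time: 1, 4, 7, 10, 13, 16 days.
Next gap: 19 days. 2004-10-07 + 19 days = 2004-10-26.
Next gap: 22 days. 2004-10-26 + 22 days = 2004-11-17.
Next gap: 25 days. 2004-11-17 + 25 days = 2004-12-12.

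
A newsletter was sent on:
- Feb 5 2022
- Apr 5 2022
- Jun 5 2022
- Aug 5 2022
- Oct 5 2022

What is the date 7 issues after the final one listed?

Dec 5 2023

Each date is the 5th; the gaps (59, 61, 61, 61) track the month lengths.
The rule is the 5th of every 2 months.
Next: December 2022 → Dec 5 2022.
Next: February 2023 → Feb 5 2023.
April 2023: Apr 5 2023.
Next: June 2023 → Jun 5 2023.
August 2023: Aug 5 2023.
Next: October 2023 → Oct 5 2023.
Next: December 2023 → Dec 5 2023.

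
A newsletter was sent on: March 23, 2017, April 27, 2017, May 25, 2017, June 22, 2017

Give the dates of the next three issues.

July 27, 2017; August 24, 2017; September 28, 2017

Gaps: 35, 28, 28 days — a mix of 28 and 35. Every date is a Thursday.
Each is the 4th Thursday of its month.
July 2017 — 4th Thursday is July 27, 2017.
August 2017 — 4th Thursday is August 24, 2017.
September 2017 — 4th Thursday is September 28, 2017.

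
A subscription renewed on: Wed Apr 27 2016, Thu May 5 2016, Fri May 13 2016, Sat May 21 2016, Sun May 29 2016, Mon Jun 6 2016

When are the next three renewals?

Tue Jun 14 2016, Wed Jun 22 2016, Thu Jun 30 2016

Every event comes 8 days after the last (8, 8, 8, 8, 8).
Mon Jun 6 2016 + 8 days = Tue Jun 14 2016.
Tue Jun 14 2016 + 8 days = Wed Jun 22 2016.
Wed Jun 22 2016 + 8 days = Thu Jun 30 2016.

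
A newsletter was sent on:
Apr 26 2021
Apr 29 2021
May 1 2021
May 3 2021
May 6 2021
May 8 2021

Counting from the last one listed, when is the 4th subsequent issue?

The gap pattern 3, 2, 2, 3, 2 repeats every 3 events.
These are the Mondays, Thursdays and Saturdays of each week.
The following Monday is May 10 2021.
The following Thursday is May 13 2021.
Next Saturday: May 15 2021.
Next Monday: May 17 2021.

May 17 2021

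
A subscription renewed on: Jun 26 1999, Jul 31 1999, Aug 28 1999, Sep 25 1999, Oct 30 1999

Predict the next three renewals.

These are Saturdays with 35, 28, 28, 35-day gaps.
Each is the final Saturday of its month — Jul 31 1999 is past the 28th, so '4th Saturday' doesn't fit.
November 1999 ends with Saturday Nov 27 1999.
Last Saturday of December 1999: Dec 25 1999.
January 2000 ends with Saturday Jan 29 2000.

Nov 27 1999, Dec 25 1999, Jan 29 2000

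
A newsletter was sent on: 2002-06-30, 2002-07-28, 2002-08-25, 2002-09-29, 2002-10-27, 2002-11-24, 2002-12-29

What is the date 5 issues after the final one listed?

2003-05-25

Every date is a Sunday; gaps 28, 28, 35, 28, 28, 35 days.
Each is the last Sunday of its month (at least one falls on the 29th or later, ruling out '4th Sunday').
Last Sunday of January 2003: 2003-01-26.
February 2003 ends with Sunday 2003-02-23.
Last Sunday of March 2003: 2003-03-30.
April 2003 ends with Sunday 2003-04-27.
Last Sunday of May 2003: 2003-05-25.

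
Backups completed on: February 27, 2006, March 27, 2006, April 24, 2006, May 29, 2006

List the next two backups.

June 26, 2006; July 31, 2006

These are Mondays with 28, 28, 35-day gaps.
Each is the final Monday of its month — May 29, 2006 is past the 28th, so '4th Monday' doesn't fit.
Last Monday of June 2006: June 26, 2006.
Last Monday of July 2006: July 31, 2006.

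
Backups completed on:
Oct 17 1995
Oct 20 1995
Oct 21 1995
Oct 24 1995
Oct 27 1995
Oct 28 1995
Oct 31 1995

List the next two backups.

Nov 3 1995, Nov 4 1995

Gaps: 3, 1, 3, 3, 1, 3 days — not constant, but cyclic with period 3.
The events fall on every Tuesday, Friday and Saturday.
The following Friday is Nov 3 1995.
Next Saturday: Nov 4 1995.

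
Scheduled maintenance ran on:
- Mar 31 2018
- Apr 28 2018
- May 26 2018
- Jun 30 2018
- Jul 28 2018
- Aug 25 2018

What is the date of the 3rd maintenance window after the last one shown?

All Saturdays; the gaps (28, 28, 35, 28, 28) vary with month length.
This is the last Saturday of each month.
September 2018 ends with Saturday Sep 29 2018.
Last Saturday of October 2018: Oct 27 2018.
Last Saturday of November 2018: Nov 24 2018.

Nov 24 2018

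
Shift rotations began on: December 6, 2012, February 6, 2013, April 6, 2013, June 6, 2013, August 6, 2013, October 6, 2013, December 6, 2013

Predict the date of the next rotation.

February 6, 2014

Each date is the 6th; the gaps (62, 59, 61, 61, 61, 61) track the month lengths.
The rule is the 6th of every 2 months.
Next: February 2014 → February 6, 2014.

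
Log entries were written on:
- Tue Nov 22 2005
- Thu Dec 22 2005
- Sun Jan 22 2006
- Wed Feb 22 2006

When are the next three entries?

The day-of-month is always 22 (30, 31, 31 days between events).
So this recurs on the 22nd of each month.
Next: March 2006 → Wed Mar 22 2006.
Next: April 2006 → Sat Apr 22 2006.
May 2006: Mon May 22 2006.

Wed Mar 22 2006, Sat Apr 22 2006, Mon May 22 2006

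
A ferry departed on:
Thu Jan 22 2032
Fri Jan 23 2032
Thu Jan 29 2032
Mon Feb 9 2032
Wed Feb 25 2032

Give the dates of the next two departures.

Wed Mar 17 2032, Mon Apr 12 2032

Gaps: 1, 6, 11, 16 days — each gap is 5 larger than the previous one.
Next gap: 21 days. Wed Feb 25 2032 + 21 days = Wed Mar 17 2032.
Next gap: 26 days. Wed Mar 17 2032 + 26 days = Mon Apr 12 2032.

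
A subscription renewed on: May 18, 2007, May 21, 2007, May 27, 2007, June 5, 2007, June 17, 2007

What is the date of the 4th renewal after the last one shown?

September 3, 2007

Gaps: 3, 6, 9, 12 days — each gap is 3 larger than the previous one.
Next gap: 15 days. June 17, 2007 + 15 days = July 2, 2007.
Next gap: 18 days. July 2, 2007 + 18 days = July 20, 2007.
Next gap: 21 days. July 20, 2007 + 21 days = August 10, 2007.
Next gap: 24 days. August 10, 2007 + 24 days = September 3, 2007.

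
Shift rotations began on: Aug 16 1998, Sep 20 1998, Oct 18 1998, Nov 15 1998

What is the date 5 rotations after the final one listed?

Gaps: 35, 28, 28 days — a mix of 28 and 35. Every date is a Sunday.
Each is the 3rd Sunday of its month.
December 1998 — 3rd Sunday is Dec 20 1998.
3rd Sunday of January 1999: Jan 17 1999.
3rd Sunday of February 1999: Feb 21 1999.
3rd Sunday of March 1999: Mar 21 1999.
April 1999 — 3rd Sunday is Apr 18 1999.

Apr 18 1999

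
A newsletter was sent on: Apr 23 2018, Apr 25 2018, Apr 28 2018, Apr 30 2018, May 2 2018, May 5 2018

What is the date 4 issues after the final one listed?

May 14 2018

Every event lands on a Monday or Wednesday or Saturday (gaps cycle 2, 3, 2, 2, 3).
So the schedule is: every Monday, Wednesday and Saturday.
Next Monday: May 7 2018.
Next Wednesday: May 9 2018.
The following Saturday is May 12 2018.
The following Monday is May 14 2018.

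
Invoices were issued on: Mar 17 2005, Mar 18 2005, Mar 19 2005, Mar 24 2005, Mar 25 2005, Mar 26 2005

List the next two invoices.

Mar 31 2005, Apr 1 2005

Gaps: 1, 1, 5, 1, 1 days — not constant, but cyclic with period 3.
The events fall on every Thursday, Friday and Saturday.
Next Thursday: Mar 31 2005.
The following Friday is Apr 1 2005.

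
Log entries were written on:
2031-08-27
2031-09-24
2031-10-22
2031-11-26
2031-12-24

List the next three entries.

2032-01-28, 2032-02-25, 2032-03-24

All dates are Wednesdays, 28, 28, 35, 28 days apart.
Specifically, the 4th Wednesday of each month.
January 2032 — 4th Wednesday is 2032-01-28.
4th Wednesday of February 2032: 2032-02-25.
4th Wednesday of March 2032: 2032-03-24.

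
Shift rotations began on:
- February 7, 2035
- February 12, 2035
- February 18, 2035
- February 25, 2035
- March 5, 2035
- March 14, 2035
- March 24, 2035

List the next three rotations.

April 4, 2035; April 16, 2035; April 29, 2035

Intervals are 5, 6, 7, 8, 9, 10 days — an arithmetic progression with common difference 1.
Next gap: 11 days. March 24, 2035 + 11 days = April 4, 2035.
Next gap: 12 days. April 4, 2035 + 12 days = April 16, 2035.
Next gap: 13 days. April 16, 2035 + 13 days = April 29, 2035.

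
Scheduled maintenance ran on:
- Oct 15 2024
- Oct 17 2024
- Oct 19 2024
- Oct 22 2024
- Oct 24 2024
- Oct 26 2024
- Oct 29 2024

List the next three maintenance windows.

Oct 31 2024, Nov 2 2024, Nov 5 2024

Gaps: 2, 2, 3, 2, 2, 3 days — not constant, but cyclic with period 3.
The events fall on every Tuesday, Thursday and Saturday.
The following Thursday is Oct 31 2024.
Next Saturday: Nov 2 2024.
Next Tuesday: Nov 5 2024.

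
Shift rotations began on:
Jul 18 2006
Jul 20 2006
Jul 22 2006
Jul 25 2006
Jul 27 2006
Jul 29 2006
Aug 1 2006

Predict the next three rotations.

Aug 3 2006, Aug 5 2006, Aug 8 2006

Every event lands on a Tuesday or Thursday or Saturday (gaps cycle 2, 2, 3, 2, 2, 3).
So the schedule is: every Tuesday, Thursday and Saturday.
The following Thursday is Aug 3 2006.
The following Saturday is Aug 5 2006.
The following Tuesday is Aug 8 2006.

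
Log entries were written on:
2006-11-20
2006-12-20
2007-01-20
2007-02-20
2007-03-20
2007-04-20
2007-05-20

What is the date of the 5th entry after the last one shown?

Each date is the 20th; the gaps (30, 31, 31, 28, 31, 30) track the month lengths.
The rule is the 20th of each month.
Next: June 2007 → 2007-06-20.
July 2007: 2007-07-20.
Next: August 2007 → 2007-08-20.
Next: September 2007 → 2007-09-20.
Next: October 2007 → 2007-10-20.

2007-10-20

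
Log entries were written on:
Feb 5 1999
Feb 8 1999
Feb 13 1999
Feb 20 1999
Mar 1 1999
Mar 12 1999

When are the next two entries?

Gaps: 3, 5, 7, 9, 11 days — each gap is 2 larger than the previous one.
Next gap: 13 days. Mar 12 1999 + 13 days = Mar 25 1999.
Next gap: 15 days. Mar 25 1999 + 15 days = Apr 9 1999.

Mar 25 1999, Apr 9 1999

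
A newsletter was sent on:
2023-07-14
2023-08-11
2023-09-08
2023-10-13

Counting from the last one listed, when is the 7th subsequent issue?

Gaps: 28, 28, 35 days — a mix of 28 and 35. Every date is a Friday.
Each is the 2nd Friday of its month.
November 2023 — 2nd Friday is 2023-11-10.
December 2023 — 2nd Friday is 2023-12-08.
2nd Friday of January 2024: 2024-01-12.
February 2024 — 2nd Friday is 2024-02-09.
March 2024 — 2nd Friday is 2024-03-08.
April 2024 — 2nd Friday is 2024-04-12.
2nd Friday of May 2024: 2024-05-10.

2024-05-10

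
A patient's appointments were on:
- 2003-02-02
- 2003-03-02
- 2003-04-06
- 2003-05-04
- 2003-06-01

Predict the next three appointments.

All dates are Sundays, 28, 35, 28, 28 days apart.
Specifically, the 1st Sunday of each month.
1st Sunday of July 2003: 2003-07-06.
August 2003 — 1st Sunday is 2003-08-03.
1st Sunday of September 2003: 2003-09-07.

2003-07-06, 2003-08-03, 2003-09-07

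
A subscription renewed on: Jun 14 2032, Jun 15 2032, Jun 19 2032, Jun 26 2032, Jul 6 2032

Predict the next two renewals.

Jul 19 2032, Aug 4 2032

The spacing grows by 3 each time: 1, 4, 7, 10 days.
Next gap: 13 days. Jul 6 2032 + 13 days = Jul 19 2032.
Next gap: 16 days. Jul 19 2032 + 16 days = Aug 4 2032.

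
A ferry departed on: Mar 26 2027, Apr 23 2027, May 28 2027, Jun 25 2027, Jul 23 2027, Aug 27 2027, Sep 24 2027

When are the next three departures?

Oct 22 2027, Nov 26 2027, Dec 24 2027

These are Fridays at 28- or 35-day spacing (28, 35, 28, 28, 35, 28).
The pattern: 4th Friday of the month.
October 2027 — 4th Friday is Oct 22 2027.
4th Friday of November 2027: Nov 26 2027.
4th Friday of December 2027: Dec 24 2027.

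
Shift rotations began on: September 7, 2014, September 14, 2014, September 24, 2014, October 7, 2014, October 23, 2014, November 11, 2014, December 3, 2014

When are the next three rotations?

December 28, 2014; January 25, 2015; February 25, 2015

Gaps: 7, 10, 13, 16, 19, 22 days — each gap is 3 larger than the previous one.
Next gap: 25 days. December 3, 2014 + 25 days = December 28, 2014.
Next gap: 28 days. December 28, 2014 + 28 days = January 25, 2015.
Next gap: 31 days. January 25, 2015 + 31 days = February 25, 2015.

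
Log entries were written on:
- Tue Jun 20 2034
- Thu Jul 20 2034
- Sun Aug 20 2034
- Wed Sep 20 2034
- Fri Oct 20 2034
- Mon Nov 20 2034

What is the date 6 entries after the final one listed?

Gaps: 30, 31, 31, 30, 31 days — not constant. Every event is on the 20th of the month.
Pattern: the 20th of each month.
Next: December 2034 → Wed Dec 20 2034.
January 2035: Sat Jan 20 2035.
Next: February 2035 → Tue Feb 20 2035.
Next: March 2035 → Tue Mar 20 2035.
April 2035: Fri Apr 20 2035.
May 2035: Sun May 20 2035.

Sun May 20 2035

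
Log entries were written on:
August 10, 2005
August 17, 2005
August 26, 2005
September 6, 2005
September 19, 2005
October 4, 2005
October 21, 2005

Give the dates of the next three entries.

November 9, 2005; November 30, 2005; December 23, 2005

Intervals are 7, 9, 11, 13, 15, 17 days — an arithmetic progression with common difference 2.
Next gap: 19 days. October 21, 2005 + 19 days = November 9, 2005.
Next gap: 21 days. November 9, 2005 + 21 days = November 30, 2005.
Next gap: 23 days. November 30, 2005 + 23 days = December 23, 2005.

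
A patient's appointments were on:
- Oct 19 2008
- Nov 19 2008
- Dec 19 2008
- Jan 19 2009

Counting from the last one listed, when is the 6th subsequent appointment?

Each date is the 19th; the gaps (31, 30, 31) track the month lengths.
The rule is the 19th of each month.
Next: February 2009 → Feb 19 2009.
Next: March 2009 → Mar 19 2009.
April 2009: Apr 19 2009.
May 2009: May 19 2009.
Next: June 2009 → Jun 19 2009.
July 2009: Jul 19 2009.

Jul 19 2009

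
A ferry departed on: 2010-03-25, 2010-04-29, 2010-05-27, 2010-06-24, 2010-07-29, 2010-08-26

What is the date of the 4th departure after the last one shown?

All Thursdays; the gaps (35, 28, 28, 35, 28) vary with month length.
This is the last Thursday of each month.
Last Thursday of September 2010: 2010-09-30.
Last Thursday of October 2010: 2010-10-28.
Last Thursday of November 2010: 2010-11-25.
December 2010 ends with Thursday 2010-12-30.

2010-12-30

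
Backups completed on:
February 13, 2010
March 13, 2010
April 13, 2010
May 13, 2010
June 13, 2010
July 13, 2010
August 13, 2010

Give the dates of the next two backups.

The day-of-month is always 13 (28, 31, 30, 31, 30, 31 days between events).
So this recurs on the 13th of each month.
September 2010: September 13, 2010.
Next: October 2010 → October 13, 2010.

September 13, 2010; October 13, 2010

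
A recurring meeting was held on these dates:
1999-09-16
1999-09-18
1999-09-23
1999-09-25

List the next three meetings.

Every event lands on a Thursday or Saturday (gaps cycle 2, 5, 2).
So the schedule is: every Thursday and Saturday.
Next Thursday: 1999-09-30.
The following Saturday is 1999-10-02.
Next Thursday: 1999-10-07.

1999-09-30, 1999-10-02, 1999-10-07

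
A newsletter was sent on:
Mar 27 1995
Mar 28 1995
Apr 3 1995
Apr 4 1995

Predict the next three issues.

The gap pattern 1, 6, 1 repeats every 2 events.
These are the Mondays and Tuesdays of each week.
The following Monday is Apr 10 1995.
The following Tuesday is Apr 11 1995.
The following Monday is Apr 17 1995.

Apr 10 1995, Apr 11 1995, Apr 17 1995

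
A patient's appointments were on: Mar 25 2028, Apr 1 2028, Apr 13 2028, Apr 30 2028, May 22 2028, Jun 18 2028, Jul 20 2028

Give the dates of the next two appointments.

Intervals are 7, 12, 17, 22, 27, 32 days — an arithmetic progression with common difference 5.
Next gap: 37 days. Jul 20 2028 + 37 days = Aug 26 2028.
Next gap: 42 days. Aug 26 2028 + 42 days = Oct 7 2028.

Aug 26 2028, Oct 7 2028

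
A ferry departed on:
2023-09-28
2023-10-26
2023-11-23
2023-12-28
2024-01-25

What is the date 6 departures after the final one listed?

2024-07-25

These are Thursdays at 28- or 35-day spacing (28, 28, 35, 28).
The pattern: 4th Thursday of the month.
4th Thursday of February 2024: 2024-02-22.
4th Thursday of March 2024: 2024-03-28.
April 2024 — 4th Thursday is 2024-04-25.
May 2024 — 4th Thursday is 2024-05-23.
June 2024 — 4th Thursday is 2024-06-27.
July 2024 — 4th Thursday is 2024-07-25.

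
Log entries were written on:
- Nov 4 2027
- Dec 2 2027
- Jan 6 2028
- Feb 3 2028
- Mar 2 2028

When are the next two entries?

These are Thursdays at 28- or 35-day spacing (28, 35, 28, 28).
The pattern: 1st Thursday of the month.
1st Thursday of April 2028: Apr 6 2028.
May 2028 — 1st Thursday is May 4 2028.

Apr 6 2028, May 4 2028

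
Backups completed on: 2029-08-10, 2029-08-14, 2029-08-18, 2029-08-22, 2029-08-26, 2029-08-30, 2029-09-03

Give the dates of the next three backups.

2029-09-07, 2029-09-11, 2029-09-15

Gaps between consecutive events: 4, 4, 4, 4, 4, 4 days — a constant 4-day interval.
2029-09-03 + 4 days = 2029-09-07.
2029-09-07 + 4 days = 2029-09-11.
2029-09-11 + 4 days = 2029-09-15.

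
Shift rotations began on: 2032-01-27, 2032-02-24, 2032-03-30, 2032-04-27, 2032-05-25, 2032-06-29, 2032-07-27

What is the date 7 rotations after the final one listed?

2033-02-22

These are Tuesdays with 28, 35, 28, 28, 35, 28-day gaps.
Each is the final Tuesday of its month — 2032-03-30 is past the 28th, so '4th Tuesday' doesn't fit.
Last Tuesday of August 2032: 2032-08-31.
Last Tuesday of September 2032: 2032-09-28.
October 2032 ends with Tuesday 2032-10-26.
November 2032 ends with Tuesday 2032-11-30.
Last Tuesday of December 2032: 2032-12-28.
January 2033 ends with Tuesday 2033-01-25.
Last Tuesday of February 2033: 2033-02-22.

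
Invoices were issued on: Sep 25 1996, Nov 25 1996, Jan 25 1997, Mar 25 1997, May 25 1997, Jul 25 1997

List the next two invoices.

The day-of-month is always 25 (61, 61, 59, 61, 61 days between events).
So this recurs on the 25th of every 2 months.
Next: September 1997 → Sep 25 1997.
Next: November 1997 → Nov 25 1997.

Sep 25 1997, Nov 25 1997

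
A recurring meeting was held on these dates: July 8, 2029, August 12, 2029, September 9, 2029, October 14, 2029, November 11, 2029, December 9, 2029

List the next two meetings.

All dates are Sundays, 35, 28, 35, 28, 28 days apart.
Specifically, the 2nd Sunday of each month.
2nd Sunday of January 2030: January 13, 2030.
2nd Sunday of February 2030: February 10, 2030.

January 13, 2030; February 10, 2030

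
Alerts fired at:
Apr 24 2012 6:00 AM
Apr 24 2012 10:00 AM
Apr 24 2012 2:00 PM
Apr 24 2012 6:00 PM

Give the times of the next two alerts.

Apr 24 2012 10:00 PM, Apr 25 2012 2:00 AM

Spacing: 4, 4, 4 h — constant 4 h.
Apr 24 2012 6:00 PM + 4 h = Apr 24 2012 10:00 PM.
Apr 24 2012 10:00 PM + 4 h = Apr 25 2012 2:00 AM.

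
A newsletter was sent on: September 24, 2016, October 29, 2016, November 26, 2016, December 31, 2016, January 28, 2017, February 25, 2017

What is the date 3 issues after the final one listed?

All Saturdays; the gaps (35, 28, 35, 28, 28) vary with month length.
This is the last Saturday of each month.
March 2017 ends with Saturday March 25, 2017.
Last Saturday of April 2017: April 29, 2017.
May 2017 ends with Saturday May 27, 2017.

May 27, 2017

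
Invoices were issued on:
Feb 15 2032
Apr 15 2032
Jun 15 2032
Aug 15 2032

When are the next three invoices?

Each date is the 15th; the gaps (60, 61, 61) track the month lengths.
The rule is the 15th of every 2 months.
October 2032: Oct 15 2032.
December 2032: Dec 15 2032.
Next: February 2033 → Feb 15 2033.

Oct 15 2032, Dec 15 2032, Feb 15 2033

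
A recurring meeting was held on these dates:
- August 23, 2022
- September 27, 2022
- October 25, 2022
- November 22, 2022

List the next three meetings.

These are Tuesdays at 28- or 35-day spacing (35, 28, 28).
The pattern: 4th Tuesday of the month.
December 2022 — 4th Tuesday is December 27, 2022.
4th Tuesday of January 2023: January 24, 2023.
4th Tuesday of February 2023: February 28, 2023.

December 27, 2022; January 24, 2023; February 28, 2023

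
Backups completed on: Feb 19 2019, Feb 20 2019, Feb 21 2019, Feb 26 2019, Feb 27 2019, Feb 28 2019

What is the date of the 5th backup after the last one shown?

Mar 13 2019

Every event lands on a Tuesday or Wednesday or Thursday (gaps cycle 1, 1, 5, 1, 1).
So the schedule is: every Tuesday, Wednesday and Thursday.
The following Tuesday is Mar 5 2019.
Next Wednesday: Mar 6 2019.
The following Thursday is Mar 7 2019.
Next Tuesday: Mar 12 2019.
The following Wednesday is Mar 13 2019.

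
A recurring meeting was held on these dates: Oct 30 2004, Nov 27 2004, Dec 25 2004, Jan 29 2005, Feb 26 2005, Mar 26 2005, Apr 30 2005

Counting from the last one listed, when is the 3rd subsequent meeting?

Jul 30 2005

All Saturdays; the gaps (28, 28, 35, 28, 28, 35) vary with month length.
This is the last Saturday of each month.
May 2005 ends with Saturday May 28 2005.
Last Saturday of June 2005: Jun 25 2005.
July 2005 ends with Saturday Jul 30 2005.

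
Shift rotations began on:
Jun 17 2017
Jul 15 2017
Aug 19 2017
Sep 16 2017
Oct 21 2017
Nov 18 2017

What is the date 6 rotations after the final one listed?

May 19 2018

All dates are Saturdays, 28, 35, 28, 35, 28 days apart.
Specifically, the 3rd Saturday of each month.
3rd Saturday of December 2017: Dec 16 2017.
January 2018 — 3rd Saturday is Jan 20 2018.
February 2018 — 3rd Saturday is Feb 17 2018.
March 2018 — 3rd Saturday is Mar 17 2018.
3rd Saturday of April 2018: Apr 21 2018.
3rd Saturday of May 2018: May 19 2018.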